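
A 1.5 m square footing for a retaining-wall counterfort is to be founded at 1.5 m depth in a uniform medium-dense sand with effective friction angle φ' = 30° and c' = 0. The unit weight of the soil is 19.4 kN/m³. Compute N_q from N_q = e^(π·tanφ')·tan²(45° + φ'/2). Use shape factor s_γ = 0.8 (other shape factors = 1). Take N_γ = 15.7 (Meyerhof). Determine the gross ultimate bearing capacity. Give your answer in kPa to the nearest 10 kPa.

q_ult ≈ 720 kPa

tan30° = 0.5774, so N_q = e^(π×0.5774)·tan²(60°) = 6.134 × 3.0 = 18.4.
Overburden at base level: q = 19.4 × 1.5 = 29.1 kPa.
Surcharge term q·N_q = 29.1 × 18.401 = 535.47 kPa; self-weight term 0.5·γ·B·N_γ·s_γ = 0.5 × 19.4 × 1.5 × 15.7 × 0.8 = 182.75 kPa.
q_ult = 535.47 + 182.75 = 718.22 kPa.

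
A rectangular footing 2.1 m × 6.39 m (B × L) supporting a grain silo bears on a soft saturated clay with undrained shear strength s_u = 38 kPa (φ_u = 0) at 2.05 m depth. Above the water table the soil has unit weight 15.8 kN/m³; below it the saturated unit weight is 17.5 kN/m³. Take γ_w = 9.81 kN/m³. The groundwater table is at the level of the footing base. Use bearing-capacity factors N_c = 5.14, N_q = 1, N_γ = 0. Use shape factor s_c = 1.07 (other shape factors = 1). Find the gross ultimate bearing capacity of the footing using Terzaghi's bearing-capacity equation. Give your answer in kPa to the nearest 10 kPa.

q_ult ≈ 240 kPa

q = γ·D_f = 15.8 × 2.05 = 32.39 kPa.
c·N_c·s_c = 38 × 5.14 × 1.07 = 208.99 kPa
q·N_q = 32.39 × 1 = 32.39 kPa
q_ult = 208.99 + 32.39 = 241.38 kPa.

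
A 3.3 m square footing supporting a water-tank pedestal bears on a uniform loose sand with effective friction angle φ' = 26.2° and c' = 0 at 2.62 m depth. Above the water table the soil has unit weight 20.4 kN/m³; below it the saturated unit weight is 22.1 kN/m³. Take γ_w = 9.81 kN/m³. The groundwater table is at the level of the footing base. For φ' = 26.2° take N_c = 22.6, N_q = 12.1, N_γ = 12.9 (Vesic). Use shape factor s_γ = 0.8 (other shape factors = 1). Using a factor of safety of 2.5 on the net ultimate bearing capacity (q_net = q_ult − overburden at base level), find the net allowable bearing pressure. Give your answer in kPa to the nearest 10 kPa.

q = γ·D_f = 20.4 × 2.62 = 53.448 kPa.
For the ½γBN_γ term take γ' = 22.1 − 9.81 = 12.29 kN/m³ (soil below base is submerged).
q·N_q = 53.448 × 12.1 = 646.72 kPa
0.5·γ·B·N_γ·s_γ = 0.5 × 12.29 × 3.3 × 12.9 × 0.8 = 209.27 kPa
q_ult = 646.72 + 209.27 = 855.99 kPa.
q_net = 855.99 − 53.448 = 802.55 kPa.
q_all(net) = 802.55 / 2.5 = 321.02 kPa.

q_all(net) ≈ 320 kPa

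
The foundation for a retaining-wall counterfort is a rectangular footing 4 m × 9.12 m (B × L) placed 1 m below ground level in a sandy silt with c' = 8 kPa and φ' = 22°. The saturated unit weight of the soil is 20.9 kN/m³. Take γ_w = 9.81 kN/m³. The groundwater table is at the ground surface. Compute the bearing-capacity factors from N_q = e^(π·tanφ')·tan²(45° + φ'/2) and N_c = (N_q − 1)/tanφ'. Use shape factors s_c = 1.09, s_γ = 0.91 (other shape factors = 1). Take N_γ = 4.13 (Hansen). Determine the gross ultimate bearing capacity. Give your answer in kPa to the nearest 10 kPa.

tan22° = 0.404, so N_q = e^(π×0.404)·tan²(56°) = 3.558 × 2.198 = 7.82.
N_c = (7.82 − 1)/tan22° = 16.88.
With the water table at the surface the whole profile is submerged: γ' = 20.9 − 9.81 = 11.09 kN/m³, so q = γ'·D_f = 11.09 kPa; the same γ' applies in the ½γBN_γ term.
q_ult = c·N_c·s_c + q·N_q + 0.5·γ·B·N_γ·s_γ
     = 8 × 16.883 × 1.09 + 11.09 × 7.8211 + 0.5 × 11.09 × 4 × 4.13 × 0.91
     = 147.22 + 86.736 + 83.359 = 317.31 kPa.

q_ult ≈ 320 kPa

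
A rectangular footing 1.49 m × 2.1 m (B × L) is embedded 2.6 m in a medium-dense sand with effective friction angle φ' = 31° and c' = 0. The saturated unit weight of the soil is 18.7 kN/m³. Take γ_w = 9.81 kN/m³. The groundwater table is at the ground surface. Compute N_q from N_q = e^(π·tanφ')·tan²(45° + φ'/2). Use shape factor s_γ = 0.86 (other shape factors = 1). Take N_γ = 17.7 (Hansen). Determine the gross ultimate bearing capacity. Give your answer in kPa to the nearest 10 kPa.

q_ult ≈ 580 kPa

tan31° = 0.6009, so N_q = e^(π×0.6009)·tan²(60.5°) = 6.604 × 3.124 = 20.63.
Water table at ground surface, so effective unit weight γ' = 18.7 − 9.81 = 8.89 kN/m³ is used throughout; overburden q = 8.89 × 2.6 = 23.114 kPa; the same γ' applies in the ½γBN_γ term.
Surcharge term q·N_q = 23.114 × 20.631 = 476.86 kPa; self-weight term 0.5·γ·B·N_γ·s_γ = 0.5 × 8.89 × 1.49 × 17.7 × 0.86 = 100.82 kPa.
q_ult = 476.86 + 100.82 = 577.68 kPa.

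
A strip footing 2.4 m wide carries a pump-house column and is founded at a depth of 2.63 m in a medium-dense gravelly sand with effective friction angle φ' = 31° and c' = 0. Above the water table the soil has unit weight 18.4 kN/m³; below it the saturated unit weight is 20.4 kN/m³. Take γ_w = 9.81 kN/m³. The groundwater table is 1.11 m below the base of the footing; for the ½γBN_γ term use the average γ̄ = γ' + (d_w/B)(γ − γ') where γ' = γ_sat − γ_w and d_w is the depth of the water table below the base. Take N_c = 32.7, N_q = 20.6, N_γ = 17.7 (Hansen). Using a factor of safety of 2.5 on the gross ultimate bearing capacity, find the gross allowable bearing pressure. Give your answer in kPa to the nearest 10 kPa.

q_all ≈ 520 kPa

Effective surcharge at the founding depth q = γ·D_f = 18.4 × 2.63 = 48.392 kPa.
With d_w = 1.11 m < B, γ̄ = 10.59 + (1.11/2.4) × (18.4 − 10.59) = 14.202 kN/m³.
q_ult = q·N_q + 0.5·γ·B·N_γ
     = 48.392 × 20.6 + 0.5 × 14.202 × 2.4 × 17.7
     = 996.88 + 301.65 = 1298.5 kPa.
q_all = 1298.5 / 2.5 = 519.41 kPa.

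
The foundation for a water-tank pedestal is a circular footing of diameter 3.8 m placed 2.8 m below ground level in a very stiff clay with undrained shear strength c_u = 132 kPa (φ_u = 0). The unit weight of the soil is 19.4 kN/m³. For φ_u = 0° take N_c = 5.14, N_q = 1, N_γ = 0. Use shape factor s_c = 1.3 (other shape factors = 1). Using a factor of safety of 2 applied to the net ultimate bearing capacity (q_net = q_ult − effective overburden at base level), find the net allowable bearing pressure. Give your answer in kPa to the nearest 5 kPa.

q_all(net) ≈ 440 kPa

Effective surcharge at the founding depth q = γ·D_f = 19.4 × 2.8 = 54.32 kPa.
q_ult = c·N_c·s_c + q·N_q
     = 132 × 5.14 × 1.3 + 54.32 × 1
     = 882.02 + 54.32 = 936.34 kPa.
Net ultimate: q_net = 936.34 − 54.32 = 882.02 kPa.
q_all(net) = 882.02 / 2 = 441.01 kPa.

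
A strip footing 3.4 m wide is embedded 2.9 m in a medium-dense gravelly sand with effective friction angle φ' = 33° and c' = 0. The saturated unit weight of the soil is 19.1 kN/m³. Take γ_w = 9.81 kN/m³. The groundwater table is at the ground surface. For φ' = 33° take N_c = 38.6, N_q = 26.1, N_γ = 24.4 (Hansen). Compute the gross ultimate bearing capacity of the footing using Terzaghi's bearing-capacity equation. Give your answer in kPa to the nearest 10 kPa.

Water table at ground surface, so effective unit weight γ' = 19.1 − 9.81 = 9.29 kN/m³ is used throughout; overburden q = 9.29 × 2.9 = 26.941 kPa; the same γ' applies in the ½γBN_γ term.
Surcharge term q·N_q = 26.941 × 26.1 = 703.16 kPa; self-weight term 0.5·γ·B·N_γ = 0.5 × 9.29 × 3.4 × 24.4 = 385.35 kPa.
q_ult = 703.16 + 385.35 = 1088.5 kPa.

q_ult ≈ 1090 kPa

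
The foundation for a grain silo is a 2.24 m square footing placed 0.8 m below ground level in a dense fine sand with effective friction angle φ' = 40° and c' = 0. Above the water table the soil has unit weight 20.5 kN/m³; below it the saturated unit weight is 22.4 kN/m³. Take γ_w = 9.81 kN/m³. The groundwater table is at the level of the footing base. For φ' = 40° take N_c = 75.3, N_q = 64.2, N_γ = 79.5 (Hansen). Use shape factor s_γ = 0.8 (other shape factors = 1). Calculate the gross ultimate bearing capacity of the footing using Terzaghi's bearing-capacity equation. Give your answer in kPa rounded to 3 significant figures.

Effective surcharge at the founding depth q = γ·D_f = 20.5 × 0.8 = 16.4 kPa.
The water table coincides with the base, so in the self-weight term γ → γ' = 12.59 kN/m³.
q_ult = q·N_q + 0.5·γ·B·N_γ·s_γ
     = 16.4 × 64.2 + 0.5 × 12.59 × 2.24 × 79.5 × 0.8
     = 1052.9 + 896.81 = 1949.7 kPa.

q_ult ≈ 1950 kPa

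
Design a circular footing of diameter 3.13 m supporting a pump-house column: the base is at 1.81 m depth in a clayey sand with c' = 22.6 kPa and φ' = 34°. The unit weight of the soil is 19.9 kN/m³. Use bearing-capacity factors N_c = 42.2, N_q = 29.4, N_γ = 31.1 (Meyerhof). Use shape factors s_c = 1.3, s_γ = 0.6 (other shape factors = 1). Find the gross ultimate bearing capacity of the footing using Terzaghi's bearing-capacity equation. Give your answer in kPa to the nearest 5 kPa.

Effective surcharge at the founding depth q = γ·D_f = 19.9 × 1.81 = 36.019 kPa.
q_ult = c·N_c·s_c + q·N_q + 0.5·γ·B·N_γ·s_γ
     = 22.6 × 42.2 × 1.3 + 36.019 × 29.4 + 0.5 × 19.9 × 3.13 × 31.1 × 0.6
     = 1239.8 + 1059 + 581.14 = 2879.9 kPa.

q_ult ≈ 2880 kPa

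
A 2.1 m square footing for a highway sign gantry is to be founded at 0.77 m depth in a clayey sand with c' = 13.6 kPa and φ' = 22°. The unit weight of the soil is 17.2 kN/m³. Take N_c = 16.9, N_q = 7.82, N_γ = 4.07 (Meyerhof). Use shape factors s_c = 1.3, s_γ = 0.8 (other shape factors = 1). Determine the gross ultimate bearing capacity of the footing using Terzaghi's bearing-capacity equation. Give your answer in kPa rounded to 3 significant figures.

Overburden at base level: q = 17.2 × 0.77 = 13.244 kPa.
Cohesion term c·N_c·s_c = 13.6 × 16.9 × 1.3 = 298.79 kPa; surcharge term q·N_q = 13.244 × 7.82 = 103.57 kPa; self-weight term 0.5·γ·B·N_γ·s_γ = 0.5 × 17.2 × 2.1 × 4.07 × 0.8 = 58.803 kPa.
q_ult = 298.79 + 103.57 + 58.803 = 461.16 kPa.

q_ult ≈ 461 kPa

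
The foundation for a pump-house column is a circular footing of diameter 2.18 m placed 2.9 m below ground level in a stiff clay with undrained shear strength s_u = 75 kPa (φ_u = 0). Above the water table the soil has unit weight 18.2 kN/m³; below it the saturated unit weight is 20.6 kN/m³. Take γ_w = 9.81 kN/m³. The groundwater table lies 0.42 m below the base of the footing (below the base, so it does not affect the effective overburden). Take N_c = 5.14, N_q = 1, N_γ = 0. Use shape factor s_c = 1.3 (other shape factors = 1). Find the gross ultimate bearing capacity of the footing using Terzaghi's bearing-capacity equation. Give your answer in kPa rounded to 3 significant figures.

Effective surcharge at the founding depth q = γ·D_f = 18.2 × 2.9 = 52.78 kPa.
q_ult = c·N_c·s_c + q·N_q
     = 75 × 5.14 × 1.3 + 52.78 × 1
     = 501.15 + 52.78 = 553.93 kPa.

q_ult ≈ 554 kPa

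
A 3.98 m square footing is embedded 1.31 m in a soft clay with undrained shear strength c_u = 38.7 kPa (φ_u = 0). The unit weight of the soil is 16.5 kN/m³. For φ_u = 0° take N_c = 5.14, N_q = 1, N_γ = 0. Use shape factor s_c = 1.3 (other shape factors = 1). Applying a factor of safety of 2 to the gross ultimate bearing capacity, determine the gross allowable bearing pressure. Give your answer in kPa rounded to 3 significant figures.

q_all ≈ 140 kPa

Overburden at base level: q = 16.5 × 1.31 = 21.615 kPa.
Cohesion term c·N_c·s_c = 38.7 × 5.14 × 1.3 = 258.59 kPa; surcharge term q·N_q = 21.615 × 1 = 21.615 kPa.
q_ult = 258.59 + 21.615 = 280.21 kPa.
q_all = q_ult / FS = 280.21 / 2 = 140.1 kPa.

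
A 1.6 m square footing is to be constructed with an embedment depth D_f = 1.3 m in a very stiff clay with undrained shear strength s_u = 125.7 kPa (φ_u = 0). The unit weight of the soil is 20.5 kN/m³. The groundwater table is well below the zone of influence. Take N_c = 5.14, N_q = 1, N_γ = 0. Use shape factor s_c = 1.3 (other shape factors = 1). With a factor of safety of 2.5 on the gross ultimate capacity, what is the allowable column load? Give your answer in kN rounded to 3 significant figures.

Overburden at base level: q = 20.5 × 1.3 = 26.65 kPa.
Cohesion term c·N_c·s_c = 125.7 × 5.14 × 1.3 = 839.93 kPa; surcharge term q·N_q = 26.65 × 1 = 26.65 kPa.
q_ult = 839.93 + 26.65 = 866.58 kPa.
Gross allowable pressure q_all = 866.58 / 2.5 = 346.63 kPa.
Footing area = 2.56 m², so allowable column load = 346.63 × 2.56 = 887.38 kN.

P_all ≈ 887 kN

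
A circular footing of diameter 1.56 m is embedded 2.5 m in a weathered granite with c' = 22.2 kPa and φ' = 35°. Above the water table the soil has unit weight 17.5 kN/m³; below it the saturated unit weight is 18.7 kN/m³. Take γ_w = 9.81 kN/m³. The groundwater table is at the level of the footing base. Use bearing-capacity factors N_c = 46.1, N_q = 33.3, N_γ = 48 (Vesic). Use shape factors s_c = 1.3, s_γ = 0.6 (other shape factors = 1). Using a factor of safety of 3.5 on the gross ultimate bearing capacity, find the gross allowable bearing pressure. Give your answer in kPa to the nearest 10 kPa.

Effective surcharge at the founding depth q = γ·D_f = 17.5 × 2.5 = 43.75 kPa.
The water table coincides with the base, so in the self-weight term γ → γ' = 8.89 kN/m³.
q_ult = c·N_c·s_c + q·N_q + 0.5·γ·B·N_γ·s_γ
     = 22.2 × 46.1 × 1.3 + 43.75 × 33.3 + 0.5 × 8.89 × 1.56 × 48 × 0.6
     = 1330.4 + 1456.9 + 199.7 = 2987 kPa.
q_all = 2987 / 3.5 = 853.44 kPa.

q_all ≈ 850 kPa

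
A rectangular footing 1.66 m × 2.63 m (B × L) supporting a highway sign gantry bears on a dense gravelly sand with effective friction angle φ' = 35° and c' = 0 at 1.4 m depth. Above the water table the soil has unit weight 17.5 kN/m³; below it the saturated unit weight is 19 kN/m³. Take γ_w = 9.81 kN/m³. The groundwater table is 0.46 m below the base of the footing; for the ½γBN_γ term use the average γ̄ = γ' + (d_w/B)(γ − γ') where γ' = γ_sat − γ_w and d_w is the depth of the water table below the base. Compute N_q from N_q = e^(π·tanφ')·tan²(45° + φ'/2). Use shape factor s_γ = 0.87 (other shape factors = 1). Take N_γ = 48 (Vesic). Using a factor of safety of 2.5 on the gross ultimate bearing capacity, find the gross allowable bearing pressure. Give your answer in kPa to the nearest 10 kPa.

N_q = e^(π·tan35°)·tan²(62.5°) = 33.3.
q = γ·D_f = 17.5 × 1.4 = 24.5 kPa.
γ' = 9.19 kN/m³; averaging over the depth B below the base, γ̄ = γ' + (d_w/B)(γ − γ') = 11.493 kN/m³.
q·N_q = 24.5 × 33.296 = 815.75 kPa
0.5·γ·B·N_γ·s_γ = 0.5 × 11.493 × 1.66 × 48 × 0.87 = 398.35 kPa
q_ult = 815.75 + 398.35 = 1214.1 kPa.
q_all = 1214.1 / 2.5 = 485.64 kPa.

q_all ≈ 490 kPa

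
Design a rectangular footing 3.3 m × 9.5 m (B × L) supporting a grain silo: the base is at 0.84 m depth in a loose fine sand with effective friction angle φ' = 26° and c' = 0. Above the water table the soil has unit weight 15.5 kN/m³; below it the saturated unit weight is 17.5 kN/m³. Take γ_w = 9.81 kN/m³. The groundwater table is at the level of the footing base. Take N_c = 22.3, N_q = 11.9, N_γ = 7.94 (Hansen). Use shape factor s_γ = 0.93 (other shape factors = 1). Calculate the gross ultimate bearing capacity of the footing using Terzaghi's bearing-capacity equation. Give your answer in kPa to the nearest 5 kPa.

q_ult ≈ 250 kPa

Overburden at base level: q = 15.5 × 0.84 = 13.02 kPa.
Below the base the soil is submerged, so the ½γBN_γ term uses γ' = 17.5 − 9.81 = 7.69 kN/m³.
Surcharge term q·N_q = 13.02 × 11.9 = 154.94 kPa; self-weight term 0.5·γ·B·N_γ·s_γ = 0.5 × 7.69 × 3.3 × 7.94 × 0.93 = 93.694 kPa.
q_ult = 154.94 + 93.694 = 248.63 kPa.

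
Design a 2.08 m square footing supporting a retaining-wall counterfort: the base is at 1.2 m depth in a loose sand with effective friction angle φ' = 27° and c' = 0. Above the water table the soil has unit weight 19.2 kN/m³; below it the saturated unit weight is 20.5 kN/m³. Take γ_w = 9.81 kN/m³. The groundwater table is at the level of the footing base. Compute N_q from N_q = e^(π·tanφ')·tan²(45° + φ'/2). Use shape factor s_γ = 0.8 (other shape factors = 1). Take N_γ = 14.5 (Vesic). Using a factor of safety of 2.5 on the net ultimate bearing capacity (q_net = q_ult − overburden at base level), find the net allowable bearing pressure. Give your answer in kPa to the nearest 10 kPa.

N_q = e^(π·tan27°)·tan²(58.5°) = 13.2.
q = γ·D_f = 19.2 × 1.2 = 23.04 kPa.
For the ½γBN_γ term take γ' = 20.5 − 9.81 = 10.69 kN/m³ (soil below base is submerged).
q·N_q = 23.04 × 13.199 = 304.11 kPa
0.5·γ·B·N_γ·s_γ = 0.5 × 10.69 × 2.08 × 14.5 × 0.8 = 128.96 kPa
q_ult = 304.11 + 128.96 = 433.07 kPa.
q_net = 433.07 − 23.04 = 410.03 kPa.
q_all(net) = 410.03 / 2.5 = 164.01 kPa.

q_all(net) ≈ 160 kPa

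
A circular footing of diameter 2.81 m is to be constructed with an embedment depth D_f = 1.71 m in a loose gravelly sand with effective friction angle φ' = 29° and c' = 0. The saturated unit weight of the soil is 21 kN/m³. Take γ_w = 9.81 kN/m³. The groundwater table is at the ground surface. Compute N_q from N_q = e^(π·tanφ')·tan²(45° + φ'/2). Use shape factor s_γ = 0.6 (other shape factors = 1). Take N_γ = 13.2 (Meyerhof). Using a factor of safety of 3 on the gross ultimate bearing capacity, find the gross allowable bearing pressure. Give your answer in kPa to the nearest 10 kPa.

N_q = e^(π·tan29°)·tan²(59.5°) = 16.44.
With the water table at the surface the whole profile is submerged: γ' = 21 − 9.81 = 11.19 kN/m³, so q = γ'·D_f = 19.135 kPa; the same γ' applies in the ½γBN_γ term.
q_ult = q·N_q + 0.5·γ·B·N_γ·s_γ
     = 19.135 × 16.443 + 0.5 × 11.19 × 2.81 × 13.2 × 0.6
     = 314.64 + 124.52 = 439.16 kPa.
q_all = 439.16 / 3 = 146.39 kPa.

q_all ≈ 150 kPa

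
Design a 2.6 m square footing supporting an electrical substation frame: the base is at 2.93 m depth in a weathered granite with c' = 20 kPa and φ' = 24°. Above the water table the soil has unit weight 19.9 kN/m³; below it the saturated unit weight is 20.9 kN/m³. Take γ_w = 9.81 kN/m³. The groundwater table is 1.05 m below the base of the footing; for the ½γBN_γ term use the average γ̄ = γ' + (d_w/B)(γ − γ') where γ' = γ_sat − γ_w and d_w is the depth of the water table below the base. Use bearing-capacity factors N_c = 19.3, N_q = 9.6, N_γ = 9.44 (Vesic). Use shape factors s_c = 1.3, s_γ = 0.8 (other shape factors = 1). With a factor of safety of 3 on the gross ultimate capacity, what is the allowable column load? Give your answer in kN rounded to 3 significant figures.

Overburden at base level: q = 19.9 × 2.93 = 58.307 kPa.
The water table is 1.05 m below the base (< B = 2.6 m), so the ½γBN_γ term uses γ̄ = γ' + (d_w/B)(γ − γ') = 11.09 + (1.05/2.6)(19.9 − 11.09) = 14.648 kN/m³.
Cohesion term c·N_c·s_c = 20 × 19.3 × 1.3 = 501.8 kPa; surcharge term q·N_q = 58.307 × 9.6 = 559.75 kPa; self-weight term 0.5·γ·B·N_γ·s_γ = 0.5 × 14.648 × 2.6 × 9.44 × 0.8 = 143.81 kPa.
q_ult = 501.8 + 559.75 + 143.81 = 1205.4 kPa.
Gross allowable pressure q_all = 1205.4 / 3 = 401.78 kPa.
Footing area = 6.76 m², so allowable column load = 401.78 × 6.76 = 2716.1 kN.

P_all ≈ 2720 kN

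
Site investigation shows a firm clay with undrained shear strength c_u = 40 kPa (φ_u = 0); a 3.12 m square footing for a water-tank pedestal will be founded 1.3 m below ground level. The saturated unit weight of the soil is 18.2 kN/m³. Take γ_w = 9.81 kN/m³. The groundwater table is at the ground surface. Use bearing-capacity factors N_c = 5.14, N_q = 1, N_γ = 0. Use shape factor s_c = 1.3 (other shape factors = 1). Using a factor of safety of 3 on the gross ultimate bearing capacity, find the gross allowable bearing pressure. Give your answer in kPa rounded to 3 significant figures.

γ' = 18.2 − 9.81 = 8.39 kN/m³ (submerged throughout). q = 8.39 × 1.3 = 10.907 kPa.
c·N_c·s_c = 40 × 5.14 × 1.3 = 267.28 kPa
q·N_q = 10.907 × 1 = 10.907 kPa
q_ult = 267.28 + 10.907 = 278.19 kPa.
q_all = 278.19 / 3 = 92.729 kPa.

q_all ≈ 92.7 kPa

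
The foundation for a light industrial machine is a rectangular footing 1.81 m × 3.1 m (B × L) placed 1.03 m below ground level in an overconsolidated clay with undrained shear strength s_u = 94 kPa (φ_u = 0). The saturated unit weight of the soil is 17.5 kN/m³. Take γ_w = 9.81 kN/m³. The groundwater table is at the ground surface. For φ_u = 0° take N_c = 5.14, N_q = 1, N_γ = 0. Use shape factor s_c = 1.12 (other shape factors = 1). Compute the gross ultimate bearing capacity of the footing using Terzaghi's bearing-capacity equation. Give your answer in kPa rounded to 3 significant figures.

γ' = 17.5 − 9.81 = 7.69 kN/m³ (submerged throughout). q = 7.69 × 1.03 = 7.9207 kPa.
c·N_c·s_c = 94 × 5.14 × 1.12 = 541.14 kPa
q·N_q = 7.9207 × 1 = 7.9207 kPa
q_ult = 541.14 + 7.9207 = 549.06 kPa.

q_ult ≈ 549 kPa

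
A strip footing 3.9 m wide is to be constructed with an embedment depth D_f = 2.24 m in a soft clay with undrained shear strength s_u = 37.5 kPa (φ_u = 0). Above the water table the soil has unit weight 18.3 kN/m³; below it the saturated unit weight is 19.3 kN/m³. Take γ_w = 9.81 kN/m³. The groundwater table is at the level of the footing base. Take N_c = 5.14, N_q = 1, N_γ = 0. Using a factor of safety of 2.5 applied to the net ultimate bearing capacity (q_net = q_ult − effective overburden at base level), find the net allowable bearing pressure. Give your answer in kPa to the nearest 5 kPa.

Overburden at base level: q = 18.3 × 2.24 = 40.992 kPa.
Cohesion term c·N_c = 37.5 × 5.14 = 192.75 kPa; surcharge term q·N_q = 40.992 × 1 = 40.992 kPa.
q_ult = 192.75 + 40.992 = 233.74 kPa.
Net ultimate: q_net = 233.74 − 40.992 = 192.75 kPa.
q_all(net) = 192.75 / 2.5 = 77.1 kPa.

q_all(net) ≈ 75 kPa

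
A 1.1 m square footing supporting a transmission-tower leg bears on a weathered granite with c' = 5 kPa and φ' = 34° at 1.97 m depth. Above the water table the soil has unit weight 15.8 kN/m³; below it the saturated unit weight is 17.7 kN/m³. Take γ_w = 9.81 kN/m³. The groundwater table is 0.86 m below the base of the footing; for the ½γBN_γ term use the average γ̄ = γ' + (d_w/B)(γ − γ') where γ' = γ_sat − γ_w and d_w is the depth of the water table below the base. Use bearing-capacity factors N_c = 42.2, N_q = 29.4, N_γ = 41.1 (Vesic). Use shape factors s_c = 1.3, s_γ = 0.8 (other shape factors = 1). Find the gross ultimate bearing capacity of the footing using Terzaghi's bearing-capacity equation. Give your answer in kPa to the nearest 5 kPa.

q_ult ≈ 1445 kPa

q = γ·D_f = 15.8 × 1.97 = 31.126 kPa.
γ' = 7.89 kN/m³; averaging over the depth B below the base, γ̄ = γ' + (d_w/B)(γ − γ') = 14.074 kN/m³.
c·N_c·s_c = 5 × 42.2 × 1.3 = 274.3 kPa
q·N_q = 31.126 × 29.4 = 915.1 kPa
0.5·γ·B·N_γ·s_γ = 0.5 × 14.074 × 1.1 × 41.1 × 0.8 = 254.52 kPa
q_ult = 274.3 + 915.1 + 254.52 = 1443.9 kPa.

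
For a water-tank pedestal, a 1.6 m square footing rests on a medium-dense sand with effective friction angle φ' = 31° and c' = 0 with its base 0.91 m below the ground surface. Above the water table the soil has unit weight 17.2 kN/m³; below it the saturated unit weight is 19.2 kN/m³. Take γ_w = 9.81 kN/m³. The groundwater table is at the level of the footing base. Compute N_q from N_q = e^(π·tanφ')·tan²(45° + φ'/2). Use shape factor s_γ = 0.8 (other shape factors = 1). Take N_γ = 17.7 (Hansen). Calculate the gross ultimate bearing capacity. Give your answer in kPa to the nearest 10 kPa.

tan31° = 0.6009, so N_q = e^(π×0.6009)·tan²(60.5°) = 6.604 × 3.124 = 20.63.
q = γ·D_f = 17.2 × 0.91 = 15.652 kPa.
For the ½γBN_γ term take γ' = 19.2 − 9.81 = 9.39 kN/m³ (soil below base is submerged).
q·N_q = 15.652 × 20.631 = 322.91 kPa
0.5·γ·B·N_γ·s_γ = 0.5 × 9.39 × 1.6 × 17.7 × 0.8 = 106.37 kPa
q_ult = 322.91 + 106.37 = 429.28 kPa.

q_ult ≈ 430 kPa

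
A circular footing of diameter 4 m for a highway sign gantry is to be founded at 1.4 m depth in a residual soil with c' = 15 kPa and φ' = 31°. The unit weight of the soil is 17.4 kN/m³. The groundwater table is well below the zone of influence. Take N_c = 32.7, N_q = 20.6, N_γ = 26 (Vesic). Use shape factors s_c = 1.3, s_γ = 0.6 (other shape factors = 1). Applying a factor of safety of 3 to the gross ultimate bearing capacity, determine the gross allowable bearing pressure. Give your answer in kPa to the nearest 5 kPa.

q_all ≈ 560 kPa

q = γ·D_f = 17.4 × 1.4 = 24.36 kPa.
c·N_c·s_c = 15 × 32.7 × 1.3 = 637.65 kPa
q·N_q = 24.36 × 20.6 = 501.82 kPa
0.5·γ·B·N_γ·s_γ = 0.5 × 17.4 × 4 × 26 × 0.6 = 542.88 kPa
q_ult = 637.65 + 501.82 + 542.88 = 1682.3 kPa.
q_all = q_ult / FS = 1682.3 / 3 = 560.78 kPa.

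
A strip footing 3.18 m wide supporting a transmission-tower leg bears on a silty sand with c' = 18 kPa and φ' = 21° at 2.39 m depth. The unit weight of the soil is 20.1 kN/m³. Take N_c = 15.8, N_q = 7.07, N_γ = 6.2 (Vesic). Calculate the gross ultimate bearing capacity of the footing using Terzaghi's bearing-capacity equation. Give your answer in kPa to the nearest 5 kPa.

Overburden at base level: q = 20.1 × 2.39 = 48.039 kPa.
Cohesion term c·N_c = 18 × 15.8 = 284.4 kPa; surcharge term q·N_q = 48.039 × 7.07 = 339.64 kPa; self-weight term 0.5·γ·B·N_γ = 0.5 × 20.1 × 3.18 × 6.2 = 198.15 kPa.
q_ult = 284.4 + 339.64 + 198.15 = 822.18 kPa.

q_ult ≈ 820 kPa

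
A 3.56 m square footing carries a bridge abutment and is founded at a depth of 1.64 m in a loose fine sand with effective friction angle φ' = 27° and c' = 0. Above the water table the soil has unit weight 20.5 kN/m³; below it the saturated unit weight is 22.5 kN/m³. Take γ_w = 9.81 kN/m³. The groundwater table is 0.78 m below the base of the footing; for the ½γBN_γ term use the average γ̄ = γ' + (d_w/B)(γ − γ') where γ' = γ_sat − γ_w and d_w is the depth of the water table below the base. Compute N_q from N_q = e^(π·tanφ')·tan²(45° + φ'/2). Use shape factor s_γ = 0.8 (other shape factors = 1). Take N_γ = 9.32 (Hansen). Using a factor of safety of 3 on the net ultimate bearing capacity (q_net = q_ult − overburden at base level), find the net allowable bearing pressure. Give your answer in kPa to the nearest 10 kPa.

q_all(net) ≈ 200 kPa

N_q = e^(π·tan27°)·tan²(58.5°) = 13.2.
Overburden at base level: q = 20.5 × 1.64 = 33.62 kPa.
The water table is 0.78 m below the base (< B = 3.56 m), so the ½γBN_γ term uses γ̄ = γ' + (d_w/B)(γ − γ') = 12.69 + (0.78/3.56)(20.5 − 12.69) = 14.401 kN/m³.
Surcharge term q·N_q = 33.62 × 13.199 = 443.76 kPa; self-weight term 0.5·γ·B·N_γ·s_γ = 0.5 × 14.401 × 3.56 × 9.32 × 0.8 = 191.13 kPa.
q_ult = 443.76 + 191.13 = 634.88 kPa.
q_net = 634.88 − 33.62 = 601.26 kPa.
q_all(net) = 601.26 / 3 = 200.42 kPa.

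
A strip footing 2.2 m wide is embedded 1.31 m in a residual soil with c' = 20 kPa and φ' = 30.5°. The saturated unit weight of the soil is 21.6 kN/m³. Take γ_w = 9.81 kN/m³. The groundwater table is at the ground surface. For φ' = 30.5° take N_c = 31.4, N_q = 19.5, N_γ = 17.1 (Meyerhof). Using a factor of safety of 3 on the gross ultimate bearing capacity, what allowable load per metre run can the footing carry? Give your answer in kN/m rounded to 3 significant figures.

Water table at ground surface, so effective unit weight γ' = 21.6 − 9.81 = 11.79 kN/m³ is used throughout; overburden q = 11.79 × 1.31 = 15.445 kPa; the same γ' applies in the ½γBN_γ term.
Cohesion term c·N_c = 20 × 31.4 = 628 kPa; surcharge term q·N_q = 15.445 × 19.5 = 301.18 kPa; self-weight term 0.5·γ·B·N_γ = 0.5 × 11.79 × 2.2 × 17.1 = 221.77 kPa.
q_ult = 628 + 301.18 + 221.77 = 1150.9 kPa.
Gross allowable pressure q_all = 1150.9 / 3 = 383.65 kPa.
Allowable wall load = q_all × B = 383.65 × 2.2 = 844.03 kN per metre run.

≈ 844 kN/m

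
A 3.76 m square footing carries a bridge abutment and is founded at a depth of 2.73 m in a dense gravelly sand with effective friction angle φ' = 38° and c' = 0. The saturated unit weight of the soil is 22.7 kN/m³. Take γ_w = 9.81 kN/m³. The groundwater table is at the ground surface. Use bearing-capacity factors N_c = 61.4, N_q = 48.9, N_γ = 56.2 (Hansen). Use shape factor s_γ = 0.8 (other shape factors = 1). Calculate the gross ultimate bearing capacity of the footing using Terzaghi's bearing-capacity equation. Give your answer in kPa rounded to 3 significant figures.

q_ult ≈ 2810 kPa

With the water table at the surface the whole profile is submerged: γ' = 22.7 − 9.81 = 12.89 kN/m³, so q = γ'·D_f = 35.19 kPa; the same γ' applies in the ½γBN_γ term.
q_ult = q·N_q + 0.5·γ·B·N_γ·s_γ
     = 35.19 × 48.9 + 0.5 × 12.89 × 3.76 × 56.2 × 0.8
     = 1720.8 + 1089.5 = 2810.3 kPa.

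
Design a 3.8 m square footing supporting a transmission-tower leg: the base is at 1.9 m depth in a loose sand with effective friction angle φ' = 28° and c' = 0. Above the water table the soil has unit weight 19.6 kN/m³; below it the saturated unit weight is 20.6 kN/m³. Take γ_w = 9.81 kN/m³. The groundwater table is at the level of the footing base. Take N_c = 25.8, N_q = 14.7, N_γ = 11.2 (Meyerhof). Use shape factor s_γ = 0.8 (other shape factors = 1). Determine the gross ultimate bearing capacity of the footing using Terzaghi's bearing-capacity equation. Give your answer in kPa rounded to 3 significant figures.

q_ult ≈ 731 kPa

Overburden at base level: q = 19.6 × 1.9 = 37.24 kPa.
Below the base the soil is submerged, so the ½γBN_γ term uses γ' = 20.6 − 9.81 = 10.79 kN/m³.
Surcharge term q·N_q = 37.24 × 14.7 = 547.43 kPa; self-weight term 0.5·γ·B·N_γ·s_γ = 0.5 × 10.79 × 3.8 × 11.2 × 0.8 = 183.69 kPa.
q_ult = 547.43 + 183.69 = 731.12 kPa.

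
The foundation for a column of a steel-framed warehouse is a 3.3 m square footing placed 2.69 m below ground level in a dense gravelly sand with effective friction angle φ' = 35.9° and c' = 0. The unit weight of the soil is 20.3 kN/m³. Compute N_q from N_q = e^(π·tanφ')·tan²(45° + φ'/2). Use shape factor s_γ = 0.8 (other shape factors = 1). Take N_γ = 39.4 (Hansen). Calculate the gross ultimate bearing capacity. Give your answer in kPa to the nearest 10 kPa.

q_ult ≈ 3090 kPa

tan35.9° = 0.7239, so N_q = e^(π×0.7239)·tan²(62.95°) = 9.719 × 3.835 = 37.28.
Overburden at base level: q = 20.3 × 2.69 = 54.607 kPa.
Surcharge term q·N_q = 54.607 × 37.277 = 2035.6 kPa; self-weight term 0.5·γ·B·N_γ·s_γ = 0.5 × 20.3 × 3.3 × 39.4 × 0.8 = 1055.8 kPa.
q_ult = 2035.6 + 1055.8 = 3091.3 kPa.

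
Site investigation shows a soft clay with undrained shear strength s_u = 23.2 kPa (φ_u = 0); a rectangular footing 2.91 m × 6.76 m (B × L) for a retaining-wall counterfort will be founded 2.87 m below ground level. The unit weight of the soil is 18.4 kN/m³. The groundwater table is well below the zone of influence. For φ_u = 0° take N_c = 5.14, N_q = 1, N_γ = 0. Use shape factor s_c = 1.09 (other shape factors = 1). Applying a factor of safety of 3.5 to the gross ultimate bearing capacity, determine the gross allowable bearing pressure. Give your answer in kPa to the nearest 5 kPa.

Overburden at base level: q = 18.4 × 2.87 = 52.808 kPa.
Cohesion term c·N_c·s_c = 23.2 × 5.14 × 1.09 = 129.98 kPa; surcharge term q·N_q = 52.808 × 1 = 52.808 kPa.
q_ult = 129.98 + 52.808 = 182.79 kPa.
q_all = q_ult / FS = 182.79 / 3.5 = 52.225 kPa.

q_all ≈ 50 kPa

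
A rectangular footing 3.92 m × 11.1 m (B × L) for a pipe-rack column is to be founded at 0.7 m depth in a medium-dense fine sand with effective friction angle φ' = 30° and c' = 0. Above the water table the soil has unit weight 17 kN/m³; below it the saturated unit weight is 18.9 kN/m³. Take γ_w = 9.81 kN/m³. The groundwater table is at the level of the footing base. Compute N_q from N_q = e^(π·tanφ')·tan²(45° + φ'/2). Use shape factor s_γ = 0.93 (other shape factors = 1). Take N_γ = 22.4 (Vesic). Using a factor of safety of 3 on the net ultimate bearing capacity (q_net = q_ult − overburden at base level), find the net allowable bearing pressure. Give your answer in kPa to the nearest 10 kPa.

q_all(net) ≈ 190 kPa

N_q = e^(π·tan30°)·tan²(60°) = 18.4.
q = γ·D_f = 17 × 0.7 = 11.9 kPa.
For the ½γBN_γ term take γ' = 18.9 − 9.81 = 9.09 kN/m³ (soil below base is submerged).
q·N_q = 11.9 × 18.401 = 218.97 kPa
0.5·γ·B·N_γ·s_γ = 0.5 × 9.09 × 3.92 × 22.4 × 0.93 = 371.15 kPa
q_ult = 218.97 + 371.15 = 590.12 kPa.
q_net = 590.12 − 11.9 = 578.22 kPa.
q_all(net) = 578.22 / 3 = 192.74 kPa.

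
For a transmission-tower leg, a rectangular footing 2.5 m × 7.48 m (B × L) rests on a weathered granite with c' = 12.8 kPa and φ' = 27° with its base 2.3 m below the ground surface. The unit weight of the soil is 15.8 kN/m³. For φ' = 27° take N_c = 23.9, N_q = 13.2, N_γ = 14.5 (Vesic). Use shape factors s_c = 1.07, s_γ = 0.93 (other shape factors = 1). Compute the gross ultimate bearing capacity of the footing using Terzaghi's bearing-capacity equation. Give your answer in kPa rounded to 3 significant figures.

q = γ·D_f = 15.8 × 2.3 = 36.34 kPa.
c·N_c·s_c = 12.8 × 23.9 × 1.07 = 327.33 kPa
q·N_q = 36.34 × 13.2 = 479.69 kPa
0.5·γ·B·N_γ·s_γ = 0.5 × 15.8 × 2.5 × 14.5 × 0.93 = 266.33 kPa
q_ult = 327.33 + 479.69 + 266.33 = 1073.4 kPa.

q_ult ≈ 1070 kPa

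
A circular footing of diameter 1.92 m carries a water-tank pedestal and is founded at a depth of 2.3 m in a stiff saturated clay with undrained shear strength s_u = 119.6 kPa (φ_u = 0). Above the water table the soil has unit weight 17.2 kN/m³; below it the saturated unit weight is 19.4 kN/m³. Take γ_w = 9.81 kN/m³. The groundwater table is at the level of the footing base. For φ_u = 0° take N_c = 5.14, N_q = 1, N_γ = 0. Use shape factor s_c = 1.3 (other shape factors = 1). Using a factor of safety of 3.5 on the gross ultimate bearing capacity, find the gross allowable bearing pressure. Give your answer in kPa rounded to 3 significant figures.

q_all ≈ 240 kPa

Effective surcharge at the founding depth q = γ·D_f = 17.2 × 2.3 = 39.56 kPa.
q_ult = c·N_c·s_c + q·N_q
     = 119.6 × 5.14 × 1.3 + 39.56 × 1
     = 799.17 + 39.56 = 838.73 kPa.
q_all = 838.73 / 3.5 = 239.64 kPa.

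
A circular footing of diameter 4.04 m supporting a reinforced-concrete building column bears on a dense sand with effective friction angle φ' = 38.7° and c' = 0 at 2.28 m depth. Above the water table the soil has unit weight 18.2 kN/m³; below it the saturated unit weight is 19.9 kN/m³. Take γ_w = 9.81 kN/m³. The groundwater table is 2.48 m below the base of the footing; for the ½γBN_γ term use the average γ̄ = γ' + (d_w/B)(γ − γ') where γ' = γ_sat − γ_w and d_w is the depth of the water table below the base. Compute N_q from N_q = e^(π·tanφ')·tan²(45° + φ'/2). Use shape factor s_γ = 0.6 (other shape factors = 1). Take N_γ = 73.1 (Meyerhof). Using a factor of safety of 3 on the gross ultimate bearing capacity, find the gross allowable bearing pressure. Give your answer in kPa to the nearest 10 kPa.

q_all ≈ 1190 kPa

N_q = e^(π·tan38.7°)·tan²(64.35°) = 53.73.
Effective surcharge at the founding depth q = γ·D_f = 18.2 × 2.28 = 41.496 kPa.
With d_w = 2.48 m < B, γ̄ = 10.09 + (2.48/4.04) × (18.2 − 10.09) = 15.068 kN/m³.
q_ult = q·N_q + 0.5·γ·B·N_γ·s_γ
     = 41.496 × 53.733 + 0.5 × 15.068 × 4.04 × 73.1 × 0.6
     = 2229.7 + 1335 = 3564.7 kPa.
q_all = 3564.7 / 3 = 1188.2 kPa.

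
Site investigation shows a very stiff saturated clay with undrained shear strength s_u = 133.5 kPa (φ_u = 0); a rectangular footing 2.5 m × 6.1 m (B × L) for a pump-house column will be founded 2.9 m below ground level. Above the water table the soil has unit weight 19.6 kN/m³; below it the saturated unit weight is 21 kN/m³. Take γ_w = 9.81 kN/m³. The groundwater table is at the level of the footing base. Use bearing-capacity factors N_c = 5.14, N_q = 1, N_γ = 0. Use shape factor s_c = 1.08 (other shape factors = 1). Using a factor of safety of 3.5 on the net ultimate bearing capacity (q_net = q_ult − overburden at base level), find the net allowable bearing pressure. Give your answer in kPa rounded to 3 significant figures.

Overburden at base level: q = 19.6 × 2.9 = 56.84 kPa.
Cohesion term c·N_c·s_c = 133.5 × 5.14 × 1.08 = 741.09 kPa; surcharge term q·N_q = 56.84 × 1 = 56.84 kPa.
q_ult = 741.09 + 56.84 = 797.93 kPa.
q_net = 797.93 − 56.84 = 741.09 kPa.
q_all(net) = 741.09 / 3.5 = 211.74 kPa.

q_all(net) ≈ 212 kPa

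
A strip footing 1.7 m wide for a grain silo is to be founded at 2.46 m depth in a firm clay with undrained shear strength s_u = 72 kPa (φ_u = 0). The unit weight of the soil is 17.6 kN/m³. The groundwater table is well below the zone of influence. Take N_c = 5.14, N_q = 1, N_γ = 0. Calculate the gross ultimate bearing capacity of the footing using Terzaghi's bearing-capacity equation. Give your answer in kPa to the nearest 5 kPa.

q = γ·D_f = 17.6 × 2.46 = 43.296 kPa.
c·N_c = 72 × 5.14 = 370.08 kPa
q·N_q = 43.296 × 1 = 43.296 kPa
q_ult = 370.08 + 43.296 = 413.38 kPa.

q_ult ≈ 415 kPa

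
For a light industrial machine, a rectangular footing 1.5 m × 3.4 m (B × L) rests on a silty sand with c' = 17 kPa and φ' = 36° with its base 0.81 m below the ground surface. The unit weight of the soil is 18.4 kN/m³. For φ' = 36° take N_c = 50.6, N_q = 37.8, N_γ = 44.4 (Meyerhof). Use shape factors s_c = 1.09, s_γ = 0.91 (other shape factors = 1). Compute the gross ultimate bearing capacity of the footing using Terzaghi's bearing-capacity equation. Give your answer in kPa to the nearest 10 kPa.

q_ult ≈ 2060 kPa

Effective surcharge at the founding depth q = γ·D_f = 18.4 × 0.81 = 14.904 kPa.
q_ult = c·N_c·s_c + q·N_q + 0.5·γ·B·N_γ·s_γ
     = 17 × 50.6 × 1.09 + 14.904 × 37.8 + 0.5 × 18.4 × 1.5 × 44.4 × 0.91
     = 937.62 + 563.37 + 557.58 = 2058.6 kPa.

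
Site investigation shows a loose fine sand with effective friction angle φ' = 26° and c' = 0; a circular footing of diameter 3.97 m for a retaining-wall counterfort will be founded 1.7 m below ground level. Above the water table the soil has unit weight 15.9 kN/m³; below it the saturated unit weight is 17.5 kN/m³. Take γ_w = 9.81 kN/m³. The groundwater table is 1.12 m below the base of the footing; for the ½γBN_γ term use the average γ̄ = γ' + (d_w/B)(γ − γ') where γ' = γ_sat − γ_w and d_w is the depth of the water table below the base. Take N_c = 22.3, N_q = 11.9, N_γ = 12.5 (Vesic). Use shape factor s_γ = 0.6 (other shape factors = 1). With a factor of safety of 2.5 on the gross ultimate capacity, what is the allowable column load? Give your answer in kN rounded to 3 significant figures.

P_all ≈ 2330 kN

q = γ·D_f = 15.9 × 1.7 = 27.03 kPa.
γ' = 7.69 kN/m³; averaging over the depth B below the base, γ̄ = γ' + (d_w/B)(γ − γ') = 10.006 kN/m³.
q·N_q = 27.03 × 11.9 = 321.66 kPa
0.5·γ·B·N_γ·s_γ = 0.5 × 10.006 × 3.97 × 12.5 × 0.6 = 148.97 kPa
q_ult = 321.66 + 148.97 = 470.62 kPa.
Gross allowable pressure q_all = 470.62 / 2.5 = 188.25 kPa.
Footing area = 12.3786 m², so allowable column load = 188.25 × 12.3786 = 2330.3 kN.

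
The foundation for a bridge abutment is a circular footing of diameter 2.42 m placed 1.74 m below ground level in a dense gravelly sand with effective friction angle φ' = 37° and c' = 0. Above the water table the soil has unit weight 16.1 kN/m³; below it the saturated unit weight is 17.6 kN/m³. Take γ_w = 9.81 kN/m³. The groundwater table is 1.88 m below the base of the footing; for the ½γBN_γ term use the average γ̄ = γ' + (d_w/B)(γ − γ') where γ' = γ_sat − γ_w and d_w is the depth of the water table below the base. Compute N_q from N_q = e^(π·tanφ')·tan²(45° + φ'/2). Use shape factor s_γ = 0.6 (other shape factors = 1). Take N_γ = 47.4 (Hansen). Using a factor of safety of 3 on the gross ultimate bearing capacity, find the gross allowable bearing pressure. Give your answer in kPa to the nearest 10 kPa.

N_q = e^(π·tan37°)·tan²(63.5°) = 42.92.
q = γ·D_f = 16.1 × 1.74 = 28.014 kPa.
γ' = 7.79 kN/m³; averaging over the depth B below the base, γ̄ = γ' + (d_w/B)(γ − γ') = 14.246 kN/m³.
q·N_q = 28.014 × 42.92 = 1202.4 kPa
0.5·γ·B·N_γ·s_γ = 0.5 × 14.246 × 2.42 × 47.4 × 0.6 = 490.23 kPa
q_ult = 1202.4 + 490.23 = 1692.6 kPa.
q_all = 1692.6 / 3 = 564.2 kPa.

q_all ≈ 560 kPa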